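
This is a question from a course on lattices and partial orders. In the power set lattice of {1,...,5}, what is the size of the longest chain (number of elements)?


A chain is a totally ordered subset; we count the number of elements in a maximum chain.
Compute, for each element x, the size of the longest chain ending at x:
  {}: 1
  {1}: 2
  {2}: 2
  {3}: 2
  {4}: 2
  {5}: 2
  ...
A maximum chain: {} < {1} < {1,2} < {1,2,3} < {1,2,3,4} < {1,2,3,4,5}
Number of elements in the longest chain: 6


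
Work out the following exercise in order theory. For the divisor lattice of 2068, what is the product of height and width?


Height = length of longest chain minus 1; width = size of largest antichain.
A maximum chain: 1 | 47 | 517 | 1034 | 2068  (height 4).
A maximum antichain: {4, 22, 94, 517}  (width 4).
Product = 4 * 4 = 16


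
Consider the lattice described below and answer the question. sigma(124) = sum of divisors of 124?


sigma(n) = sum of divisors.
Divisors of 124: [1, 2, 4, 31, 62, 124]
Sum = 224


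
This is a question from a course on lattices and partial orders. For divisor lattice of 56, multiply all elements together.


Divisors of 56: [1, 2, 4, 7, 8, 14, 28, 56]
Product = n^(d(n)/2) = 56^(8/2)
Product = 9834496


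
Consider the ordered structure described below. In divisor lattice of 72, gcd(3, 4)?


Meet=gcd.
gcd(3,4)=1


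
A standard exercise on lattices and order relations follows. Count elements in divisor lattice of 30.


Divisors of 30: [1, 2, 3, 5, 6, 10, 15, 30]
Count: 8


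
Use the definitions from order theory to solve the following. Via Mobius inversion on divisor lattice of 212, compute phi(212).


phi(n) = n * prod_{p|n} (1 - 1/p).
Prime divisors of 212: [2, 53]
phi(212) = 212 * (1 - 1/2) * (1 - 1/53)
phi(212) = 104


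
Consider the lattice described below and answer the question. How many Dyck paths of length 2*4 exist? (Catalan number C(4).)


C(n) = C(2n, n) / (n+1).
C(8, 4) = 70
C(4) = 70 / 5 = 14


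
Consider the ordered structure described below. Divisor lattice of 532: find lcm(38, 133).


In a divisor lattice, join = lcm (least common multiple).
gcd(38,133) = 19
lcm(38,133) = 38*133/gcd = 5054/19 = 266


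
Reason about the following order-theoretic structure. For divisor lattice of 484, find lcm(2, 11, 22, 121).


In a divisor lattice, join = lcm (least common multiple).
Compute lcm iteratively: start with first element, then lcm(current, next).
Elements: [2, 11, 22, 121]
lcm(2,11) = 22
lcm(22,22) = 22
lcm(22,121) = 242
Final lcm = 242


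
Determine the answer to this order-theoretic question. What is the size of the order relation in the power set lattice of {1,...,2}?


The order relation is {(a,b) : a <= b}, reflexive so it includes (a,a).
Examples: ({},{}), ({},{1,2}), ({},{1}), ({},{2}), ({1,2},{1,2}), ...
Total ordered pairs: 9


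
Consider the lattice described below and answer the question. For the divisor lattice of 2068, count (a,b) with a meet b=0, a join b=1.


Complement pair (a,b): a meet b = bottom, a join b = top.
Here: gcd(a,b)=1 and lcm(a,b)=2068, i.e. a*b=2068 with a,b coprime.
Pairs found: (1,2068), (4,517), (11,188), (44,47), ... (4 more)
Total ordered pairs: 8


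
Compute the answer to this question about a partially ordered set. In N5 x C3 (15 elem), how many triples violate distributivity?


Distributive law: a ^ (b v c) = (a ^ b) v (a ^ c).
Check all 15^3 = 3375 ordered triples (a,b,c).
  e.g. a=(b,0), b=(a,0), c=(c,0): lhs=(b,0) != rhs=(a,0)
  e.g. a=(b,0), b=(a,0), c=(c,1): lhs=(b,0) != rhs=(a,0)
Total violating triples: 54


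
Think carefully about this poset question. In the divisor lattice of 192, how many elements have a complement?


An element a is complemented if some b has a meet b = bottom, a join b = top.
a is complemented iff gcd(a, n/a)=1, i.e. a is a unitary divisor of 192.
Complemented elements: 1, 3, 64, 192
Count: 4


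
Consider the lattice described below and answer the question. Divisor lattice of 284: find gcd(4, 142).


In a divisor lattice, meet = gcd (greatest common divisor).
By Euclidean algorithm or factoring: gcd(4,142) = 2


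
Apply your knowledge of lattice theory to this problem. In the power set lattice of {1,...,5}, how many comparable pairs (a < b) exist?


A comparable pair {a,b} has a < b or b < a in the order.
Count unordered pairs where one element is strictly below the other.
Examples: {{},{1}}, {{},{2}}, {{},{3}}, {{},{4}}, ...
Total comparable pairs: 211


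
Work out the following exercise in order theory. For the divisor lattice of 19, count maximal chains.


A maximal chain goes from the minimum element to a maximal element via cover relations.
Counting all min-to-max paths in the cover graph.
Total maximal chains: 1


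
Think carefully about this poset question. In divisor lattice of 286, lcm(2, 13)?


Join=lcm.
gcd(2,13)=1
lcm=26


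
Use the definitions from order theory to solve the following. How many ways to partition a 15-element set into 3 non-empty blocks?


S(n,k) = k*S(n-1,k) + S(n-1,k-1).
S(14,3) = 788970, S(14,2) = 8191
S(15,3) = 3*788970 + 8191 = 2366910 + 8191
S(15,3) = 2375101


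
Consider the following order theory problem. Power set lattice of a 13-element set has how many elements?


Power set = 2^n.
2^13 = 8192


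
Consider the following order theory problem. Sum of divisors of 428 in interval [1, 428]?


Interval [1,428] in divisors of 428: [1, 2, 4, 107, 214, 428]
Sum = 756


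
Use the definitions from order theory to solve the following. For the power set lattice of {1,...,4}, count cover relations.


A cover relation a -< b holds when a < b with no c strictly between.
Cover relations:
  {} -< {1}
  {} -< {2}
  {} -< {3}
  {} -< {4}
  {1} -< {1,2}
  {1} -< {1,3}
  {1} -< {1,4}
  {2} -< {1,2}
  ...24 more
Total: 32


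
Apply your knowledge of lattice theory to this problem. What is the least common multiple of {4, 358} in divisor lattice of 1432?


In a divisor lattice, join = lcm (least common multiple).
Compute lcm iteratively: start with first element, then lcm(current, next).
Elements: [4, 358]
lcm(4,358) = 716
Final lcm = 716


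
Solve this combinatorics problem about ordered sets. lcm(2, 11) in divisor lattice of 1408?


Join=lcm.
gcd(2,11)=1
lcm=22


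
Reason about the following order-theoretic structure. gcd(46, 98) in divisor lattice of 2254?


Meet=gcd.
gcd(46,98)=2


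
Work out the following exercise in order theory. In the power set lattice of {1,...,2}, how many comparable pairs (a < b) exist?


A comparable pair {a,b} has a < b or b < a in the order.
Count unordered pairs where one element is strictly below the other.
Examples: {{},{1}}, {{},{2}}, {{},{1,2}}, {{1},{1,2}}, ...
Total comparable pairs: 5


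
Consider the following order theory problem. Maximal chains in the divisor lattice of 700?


A maximal chain goes from the minimum element to a maximal element via cover relations.
Counting all min-to-max paths in the cover graph.
Total maximal chains: 30


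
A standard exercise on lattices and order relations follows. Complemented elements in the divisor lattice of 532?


An element a is complemented if some b has a meet b = bottom, a join b = top.
a is complemented iff gcd(a, n/a)=1, i.e. a is a unitary divisor of 532.
Complemented elements: 1, 4, 7, 19, 28, 76, ... (2 more)
Count: 8


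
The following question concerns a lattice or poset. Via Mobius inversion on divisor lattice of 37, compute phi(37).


phi(n) = n * prod_{p|n} (1 - 1/p).
Prime divisors of 37: [37]
phi(37) = 37 * (1 - 1/37)
phi(37) = 36


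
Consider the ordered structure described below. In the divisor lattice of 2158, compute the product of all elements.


Divisors of 2158: [1, 2, 13, 26, 83, 166, 1079, 2158]
Product = n^(d(n)/2) = 2158^(8/2)
Product = 21687313697296


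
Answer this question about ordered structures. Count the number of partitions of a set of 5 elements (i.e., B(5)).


B(n) = number of set partitions of an n-element set.
B(n) satisfies the recurrence: B(n+1) = sum_k C(n,k)*B(k).
B(5) = 52


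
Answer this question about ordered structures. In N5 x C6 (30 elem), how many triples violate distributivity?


Distributive law: a ^ (b v c) = (a ^ b) v (a ^ c).
Check all 30^3 = 27000 ordered triples (a,b,c).
  e.g. a=(b,0), b=(a,0), c=(c,0): lhs=(b,0) != rhs=(a,0)
  e.g. a=(b,0), b=(a,0), c=(c,1): lhs=(b,0) != rhs=(a,0)
Total violating triples: 432


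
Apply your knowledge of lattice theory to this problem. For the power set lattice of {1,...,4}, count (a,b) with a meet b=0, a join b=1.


Complement pair (a,b): a meet b = bottom, a join b = top.
Here: A intersect B = {} and A union B = {1,...,4}.
Pairs found: ({},{1,2,3,4}), ({1},{2,3,4}), ({2},{1,3,4}), ({3},{1,2,4}), ... (12 more)
Total ordered pairs: 16


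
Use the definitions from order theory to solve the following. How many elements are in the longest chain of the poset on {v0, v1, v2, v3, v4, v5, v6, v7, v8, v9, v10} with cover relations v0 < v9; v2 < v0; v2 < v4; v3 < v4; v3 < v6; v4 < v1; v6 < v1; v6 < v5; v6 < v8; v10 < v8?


A chain is a totally ordered subset; we count the number of elements in a maximum chain.
Compute, for each element x, the size of the longest chain ending at x:
  v2: 1
  v3: 1
  v7: 1
  v10: 1
  v0: 2
  v6: 2
  ...
A maximum chain: v2 < v4 < v1
Number of elements in the longest chain: 3


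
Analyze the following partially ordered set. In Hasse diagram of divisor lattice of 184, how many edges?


A cover relation a -< b holds when a < b with no c strictly between.
Cover relations:
  1 -< 2
  1 -< 23
  2 -< 4
  2 -< 46
  4 -< 8
  4 -< 92
  8 -< 184
  23 -< 46
  ...2 more
Total: 10


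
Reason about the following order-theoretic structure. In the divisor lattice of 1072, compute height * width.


Height = length of longest chain minus 1; width = size of largest antichain.
A maximum chain: 1 | 67 | 134 | 268 | 536 | 1072  (height 5).
A maximum antichain: {2, 67}  (width 2).
Product = 5 * 2 = 10


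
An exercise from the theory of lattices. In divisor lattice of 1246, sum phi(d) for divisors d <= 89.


Divisors of 1246 up to 89: [1, 2, 7, 14, 89]
phi values: [1, 1, 6, 6, 88]
Sum = 102


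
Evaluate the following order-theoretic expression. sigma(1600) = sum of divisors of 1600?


sigma(n) = sum of divisors.
Divisors of 1600: [1, 2, 4, 5, 8, 10, 16, 20, 25, 32, 40, 50, 64, 80, 100, 160, 200, 320, 400, 800, 1600]
Sum = 3937


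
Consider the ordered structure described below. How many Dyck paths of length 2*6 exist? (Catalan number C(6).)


C(n) = C(2n, n) / (n+1).
C(12, 6) = 924
C(6) = 924 / 7 = 132


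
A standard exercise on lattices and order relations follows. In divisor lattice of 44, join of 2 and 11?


In a divisor lattice, join = lcm (least common multiple).
gcd(2,11) = 1
lcm(2,11) = 2*11/gcd = 22/1 = 22


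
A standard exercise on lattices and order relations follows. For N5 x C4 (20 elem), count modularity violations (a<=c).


Modular law: if a <= c then a v (b ^ c) = (a v b) ^ c.
Check all triples (a,b,c) with a <= c among 20 elements.
  e.g. a=(a,0), b=(c,0), c=(b,0): lhs=(a,0) != rhs=(b,0)
  e.g. a=(a,0), b=(c,1), c=(b,0): lhs=(a,0) != rhs=(b,0)
Total violating triples: 40


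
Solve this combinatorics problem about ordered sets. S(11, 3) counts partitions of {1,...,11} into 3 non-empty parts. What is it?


S(n,k) = k*S(n-1,k) + S(n-1,k-1).
S(10,3) = 9330, S(10,2) = 511
S(11,3) = 3*9330 + 511 = 27990 + 511
S(11,3) = 28501


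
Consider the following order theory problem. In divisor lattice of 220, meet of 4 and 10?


In a divisor lattice, meet = gcd (greatest common divisor).
By Euclidean algorithm or factoring: gcd(4,10) = 2


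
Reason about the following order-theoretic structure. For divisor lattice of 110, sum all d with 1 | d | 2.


Interval [1,2] in divisors of 110: [1, 2]
Sum = 3


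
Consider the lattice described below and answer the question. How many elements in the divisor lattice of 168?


Divisors of 168: [1, 2, 3, 4, 6, 7, 8, 12, 14, 21, 24, 28, 42, 56, 84, 168]
Count: 16


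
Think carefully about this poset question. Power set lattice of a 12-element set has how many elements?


Power set = 2^n.
2^12 = 4096


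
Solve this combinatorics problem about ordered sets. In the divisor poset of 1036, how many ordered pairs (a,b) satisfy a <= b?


The order relation is {(a,b) : a <= b}, reflexive so it includes (a,a).
Examples: (1,1), (1,1036), (1,14), (1,148), (1,2), ...
Total ordered pairs: 54


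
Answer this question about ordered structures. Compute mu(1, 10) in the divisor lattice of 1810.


In a divisor lattice, mu(a,b) = mu(b/a) where mu is the classical Mobius function.
b/a = 10/1 = 10
Prime factorization of 10: primes [2, 5]
10 is squarefree with 2 prime factor(s), so mu(10) = (-1)^2 = 1


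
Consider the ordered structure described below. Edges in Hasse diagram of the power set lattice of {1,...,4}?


A cover relation a -< b holds when a < b with no c strictly between.
Cover relations:
  {} -< {1}
  {} -< {2}
  {} -< {3}
  {} -< {4}
  {1} -< {1,2}
  {1} -< {1,3}
  {1} -< {1,4}
  {2} -< {1,2}
  ...24 more
Total: 32


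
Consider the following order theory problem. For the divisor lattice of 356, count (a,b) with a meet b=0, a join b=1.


Complement pair (a,b): a meet b = bottom, a join b = top.
Here: gcd(a,b)=1 and lcm(a,b)=356, i.e. a*b=356 with a,b coprime.
Pairs found: (1,356), (4,89), (89,4), (356,1)
Total ordered pairs: 4


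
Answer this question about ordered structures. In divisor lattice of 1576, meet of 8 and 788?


In a divisor lattice, meet = gcd (greatest common divisor).
By Euclidean algorithm or factoring: gcd(8,788) = 4


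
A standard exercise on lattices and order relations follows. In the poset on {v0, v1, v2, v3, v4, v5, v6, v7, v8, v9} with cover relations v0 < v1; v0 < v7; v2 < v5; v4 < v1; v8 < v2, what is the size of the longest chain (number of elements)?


A chain is a totally ordered subset; we count the number of elements in a maximum chain.
Compute, for each element x, the size of the longest chain ending at x:
  v0: 1
  v3: 1
  v4: 1
  v6: 1
  v8: 1
  v9: 1
  ...
A maximum chain: v8 < v2 < v5
Number of elements in the longest chain: 3


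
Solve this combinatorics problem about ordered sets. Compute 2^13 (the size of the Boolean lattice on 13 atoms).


Power set = 2^n.
2^13 = 8192


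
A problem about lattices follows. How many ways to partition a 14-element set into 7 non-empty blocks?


S(n,k) = k*S(n-1,k) + S(n-1,k-1).
S(13,7) = 5715424, S(13,6) = 9321312
S(14,7) = 7*5715424 + 9321312 = 40007968 + 9321312
S(14,7) = 49329280


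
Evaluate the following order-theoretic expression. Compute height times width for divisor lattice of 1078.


Height = length of longest chain minus 1; width = size of largest antichain.
A maximum chain: 1 | 11 | 77 | 539 | 1078  (height 4).
A maximum antichain: {14, 22, 49, 77}  (width 4).
Product = 4 * 4 = 16


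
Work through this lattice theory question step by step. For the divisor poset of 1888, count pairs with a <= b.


The order relation is {(a,b) : a <= b}, reflexive so it includes (a,a).
Examples: (1,1), (1,118), (1,16), (1,1888), (1,2), ...
Total ordered pairs: 63


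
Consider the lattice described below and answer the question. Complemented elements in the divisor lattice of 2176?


An element a is complemented if some b has a meet b = bottom, a join b = top.
a is complemented iff gcd(a, n/a)=1, i.e. a is a unitary divisor of 2176.
Complemented elements: 1, 17, 128, 2176
Count: 4


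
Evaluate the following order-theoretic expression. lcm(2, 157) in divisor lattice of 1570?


Join=lcm.
gcd(2,157)=1
lcm=314


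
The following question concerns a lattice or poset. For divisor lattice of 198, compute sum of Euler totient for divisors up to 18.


Divisors of 198 up to 18: [1, 2, 3, 6, 9, 11, 18]
phi values: [1, 1, 2, 2, 6, 10, 6]
Sum = 28


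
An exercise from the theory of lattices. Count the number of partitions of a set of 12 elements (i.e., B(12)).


B(n) = number of set partitions of an n-element set.
B(n) satisfies the recurrence: B(n+1) = sum_k C(n,k)*B(k).
B(12) = 4213597


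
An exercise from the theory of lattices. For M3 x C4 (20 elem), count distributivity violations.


Distributive law: a ^ (b v c) = (a ^ b) v (a ^ c).
Check all 20^3 = 8000 ordered triples (a,b,c).
  e.g. a=(a1,0), b=(a2,0), c=(a3,0): lhs=(a1,0) != rhs=(0,0)
  e.g. a=(a1,0), b=(a2,0), c=(a3,1): lhs=(a1,0) != rhs=(0,0)
Total violating triples: 384


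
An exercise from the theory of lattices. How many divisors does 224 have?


Divisors of 224: [1, 2, 4, 7, 8, 14, 16, 28, 32, 56, 112, 224]
Count: 12


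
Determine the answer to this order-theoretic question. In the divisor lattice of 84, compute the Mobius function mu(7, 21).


In a divisor lattice, mu(a,b) = mu(b/a) where mu is the classical Mobius function.
b/a = 21/7 = 3
Prime factorization of 3: primes [3]
3 is squarefree with 1 prime factor(s), so mu(3) = (-1)^1 = -1


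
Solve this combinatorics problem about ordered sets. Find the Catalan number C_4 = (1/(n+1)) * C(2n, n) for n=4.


C(n) = C(2n, n) / (n+1).
C(8, 4) = 70
C(4) = 70 / 5 = 14


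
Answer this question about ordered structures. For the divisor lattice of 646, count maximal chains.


A maximal chain goes from the minimum element to a maximal element via cover relations.
Counting all min-to-max paths in the cover graph.
Total maximal chains: 6


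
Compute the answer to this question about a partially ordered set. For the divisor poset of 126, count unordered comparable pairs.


A comparable pair {a,b} has a < b or b < a in the order.
Count unordered pairs where one element is strictly below the other.
Examples: {1,2}, {1,3}, {1,6}, {1,7}, ...
Total comparable pairs: 42


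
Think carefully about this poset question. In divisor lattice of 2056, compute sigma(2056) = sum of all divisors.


sigma(n) = sum of divisors.
Divisors of 2056: [1, 2, 4, 8, 257, 514, 1028, 2056]
Sum = 3870


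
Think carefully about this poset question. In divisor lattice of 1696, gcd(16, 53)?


Meet=gcd.
gcd(16,53)=1


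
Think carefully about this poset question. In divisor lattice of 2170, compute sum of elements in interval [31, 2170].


Interval [31,2170] in divisors of 2170: [31, 62, 155, 217, 310, 434, 1085, 2170]
Sum = 4464


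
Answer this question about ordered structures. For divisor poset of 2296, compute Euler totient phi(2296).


phi(n) = n * prod_{p|n} (1 - 1/p).
Prime divisors of 2296: [2, 7, 41]
phi(2296) = 2296 * (1 - 1/2) * (1 - 1/7) * (1 - 1/41)
phi(2296) = 960


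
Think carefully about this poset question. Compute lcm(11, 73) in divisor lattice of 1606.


In a divisor lattice, join = lcm (least common multiple).
gcd(11,73) = 1
lcm(11,73) = 11*73/gcd = 803/1 = 803


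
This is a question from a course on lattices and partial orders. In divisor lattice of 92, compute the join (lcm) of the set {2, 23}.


In a divisor lattice, join = lcm (least common multiple).
Compute lcm iteratively: start with first element, then lcm(current, next).
Elements: [2, 23]
lcm(2,23) = 46
Final lcm = 46


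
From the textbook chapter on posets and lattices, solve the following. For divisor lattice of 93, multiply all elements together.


Divisors of 93: [1, 3, 31, 93]
Product = n^(d(n)/2) = 93^(4/2)
Product = 8649


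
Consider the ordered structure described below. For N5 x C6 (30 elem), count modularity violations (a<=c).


Modular law: if a <= c then a v (b ^ c) = (a v b) ^ c.
Check all triples (a,b,c) with a <= c among 30 elements.
  e.g. a=(a,0), b=(c,0), c=(b,0): lhs=(a,0) != rhs=(b,0)
  e.g. a=(a,0), b=(c,1), c=(b,0): lhs=(a,0) != rhs=(b,0)
Total violating triples: 126


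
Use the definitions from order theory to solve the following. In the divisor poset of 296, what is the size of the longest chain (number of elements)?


A chain is a totally ordered subset; we count the number of elements in a maximum chain.
Compute, for each element x, the size of the longest chain ending at x:
  1: 1
  2: 2
  37: 2
  4: 3
  8: 4
  74: 3
  ...
A maximum chain: 1 < 2 < 4 < 8 < 296
Number of elements in the longest chain: 5


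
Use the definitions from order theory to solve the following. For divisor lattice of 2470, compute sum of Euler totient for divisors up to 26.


Divisors of 2470 up to 26: [1, 2, 5, 10, 13, 19, 26]
phi values: [1, 1, 4, 4, 12, 18, 12]
Sum = 52


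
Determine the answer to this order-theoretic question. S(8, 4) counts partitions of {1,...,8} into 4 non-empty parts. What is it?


S(n,k) = k*S(n-1,k) + S(n-1,k-1).
S(7,4) = 350, S(7,3) = 301
S(8,4) = 4*350 + 301 = 1400 + 301
S(8,4) = 1701


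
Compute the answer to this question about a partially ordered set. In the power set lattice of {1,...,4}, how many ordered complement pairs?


Complement pair (a,b): a meet b = bottom, a join b = top.
Here: A intersect B = {} and A union B = {1,...,4}.
Pairs found: ({},{1,2,3,4}), ({1},{2,3,4}), ({2},{1,3,4}), ({3},{1,2,4}), ... (12 more)
Total ordered pairs: 16


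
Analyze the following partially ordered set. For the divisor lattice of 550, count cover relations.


A cover relation a -< b holds when a < b with no c strictly between.
Cover relations:
  1 -< 2
  1 -< 5
  1 -< 11
  2 -< 10
  2 -< 22
  5 -< 10
  5 -< 25
  5 -< 55
  ...12 more
Total: 20


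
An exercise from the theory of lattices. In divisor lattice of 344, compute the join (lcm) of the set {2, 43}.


In a divisor lattice, join = lcm (least common multiple).
Compute lcm iteratively: start with first element, then lcm(current, next).
Elements: [2, 43]
lcm(2,43) = 86
Final lcm = 86


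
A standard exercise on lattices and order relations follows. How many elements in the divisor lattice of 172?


Divisors of 172: [1, 2, 4, 43, 86, 172]
Count: 6


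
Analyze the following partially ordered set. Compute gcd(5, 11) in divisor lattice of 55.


In a divisor lattice, meet = gcd (greatest common divisor).
By Euclidean algorithm or factoring: gcd(5,11) = 1


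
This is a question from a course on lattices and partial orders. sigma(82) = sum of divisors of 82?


sigma(n) = sum of divisors.
Divisors of 82: [1, 2, 41, 82]
Sum = 126


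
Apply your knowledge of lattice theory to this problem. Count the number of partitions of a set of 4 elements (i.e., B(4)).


B(n) = number of set partitions of an n-element set.
B(n) satisfies the recurrence: B(n+1) = sum_k C(n,k)*B(k).
B(4) = 15


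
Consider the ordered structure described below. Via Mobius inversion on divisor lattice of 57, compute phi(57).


phi(n) = n * prod_{p|n} (1 - 1/p).
Prime divisors of 57: [3, 19]
phi(57) = 57 * (1 - 1/3) * (1 - 1/19)
phi(57) = 36


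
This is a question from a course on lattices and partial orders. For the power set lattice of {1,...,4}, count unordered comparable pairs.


A comparable pair {a,b} has a < b or b < a in the order.
Count unordered pairs where one element is strictly below the other.
Examples: {{},{1}}, {{},{2}}, {{},{3}}, {{},{4}}, ...
Total comparable pairs: 65


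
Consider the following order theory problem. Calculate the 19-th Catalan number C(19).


C(n) = C(2n, n) / (n+1).
C(38, 19) = 35345263800
C(19) = 35345263800 / 20 = 1767263190


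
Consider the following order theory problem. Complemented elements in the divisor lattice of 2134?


An element a is complemented if some b has a meet b = bottom, a join b = top.
a is complemented iff gcd(a, n/a)=1, i.e. a is a unitary divisor of 2134.
Complemented elements: 1, 2, 11, 22, 97, 194, ... (2 more)
Count: 8


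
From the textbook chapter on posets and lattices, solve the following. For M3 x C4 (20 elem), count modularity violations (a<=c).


Modular law: if a <= c then a v (b ^ c) = (a v b) ^ c.
Check all triples (a,b,c) with a <= c among 20 elements.
This lattice is modular (diamonds M_m and their chain-products are modular).
Total violating triples: 0


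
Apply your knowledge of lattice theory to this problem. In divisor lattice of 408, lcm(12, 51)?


Join=lcm.
gcd(12,51)=3
lcm=204


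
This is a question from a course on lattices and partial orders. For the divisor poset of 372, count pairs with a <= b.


The order relation is {(a,b) : a <= b}, reflexive so it includes (a,a).
Examples: (1,1), (1,12), (1,124), (1,186), (1,2), ...
Total ordered pairs: 54


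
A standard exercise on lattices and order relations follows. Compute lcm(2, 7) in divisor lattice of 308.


In a divisor lattice, join = lcm (least common multiple).
gcd(2,7) = 1
lcm(2,7) = 2*7/gcd = 14/1 = 14


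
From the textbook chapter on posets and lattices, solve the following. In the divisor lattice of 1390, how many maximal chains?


A maximal chain goes from the minimum element to a maximal element via cover relations.
Counting all min-to-max paths in the cover graph.
Total maximal chains: 6


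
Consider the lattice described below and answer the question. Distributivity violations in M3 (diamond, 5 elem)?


Distributive law: a ^ (b v c) = (a ^ b) v (a ^ c).
Check all 5^3 = 125 ordered triples (a,b,c).
  e.g. a=a1, b=a2, c=a3: lhs=a1 != rhs=0
  e.g. a=a1, b=a3, c=a2: lhs=a1 != rhs=0
Total violating triples: 6


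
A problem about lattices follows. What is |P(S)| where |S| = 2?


Power set = 2^n.
2^2 = 4


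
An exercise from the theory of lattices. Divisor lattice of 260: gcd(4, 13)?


Meet=gcd.
gcd(4,13)=1


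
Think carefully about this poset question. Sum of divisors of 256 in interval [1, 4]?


Interval [1,4] in divisors of 256: [1, 2, 4]
Sum = 7


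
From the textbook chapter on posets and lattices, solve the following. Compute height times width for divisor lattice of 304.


Height = length of longest chain minus 1; width = size of largest antichain.
A maximum chain: 1 | 19 | 38 | 76 | 152 | 304  (height 5).
A maximum antichain: {2, 19}  (width 2).
Product = 5 * 2 = 10


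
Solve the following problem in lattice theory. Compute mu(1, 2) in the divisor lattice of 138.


In a divisor lattice, mu(a,b) = mu(b/a) where mu is the classical Mobius function.
b/a = 2/1 = 2
Prime factorization of 2: primes [2]
2 is squarefree with 1 prime factor(s), so mu(2) = (-1)^1 = -1


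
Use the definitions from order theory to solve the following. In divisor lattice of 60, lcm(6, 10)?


Join=lcm.
gcd(6,10)=2
lcm=30


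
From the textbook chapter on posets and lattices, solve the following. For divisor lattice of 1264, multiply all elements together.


Divisors of 1264: [1, 2, 4, 8, 16, 79, 158, 316, 632, 1264]
Product = n^(d(n)/2) = 1264^(10/2)
Product = 3226527490637824


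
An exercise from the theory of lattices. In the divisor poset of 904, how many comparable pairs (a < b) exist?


A comparable pair {a,b} has a < b or b < a in the order.
Count unordered pairs where one element is strictly below the other.
Examples: {1,2}, {1,4}, {1,8}, {1,113}, ...
Total comparable pairs: 22


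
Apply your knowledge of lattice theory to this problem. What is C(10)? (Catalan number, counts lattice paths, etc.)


C(n) = C(2n, n) / (n+1).
C(20, 10) = 184756
C(10) = 184756 / 11 = 16796


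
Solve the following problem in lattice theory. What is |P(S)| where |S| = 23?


Power set = 2^n.
2^23 = 8388608


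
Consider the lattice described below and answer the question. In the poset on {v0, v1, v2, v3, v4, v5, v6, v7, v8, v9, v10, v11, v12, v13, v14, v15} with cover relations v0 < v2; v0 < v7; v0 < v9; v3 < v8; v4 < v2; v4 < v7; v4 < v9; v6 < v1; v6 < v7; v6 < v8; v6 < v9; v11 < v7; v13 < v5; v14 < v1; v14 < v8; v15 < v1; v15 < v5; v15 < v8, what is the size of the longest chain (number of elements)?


A chain is a totally ordered subset; we count the number of elements in a maximum chain.
Compute, for each element x, the size of the longest chain ending at x:
  v0: 1
  v3: 1
  v4: 1
  v6: 1
  v10: 1
  v11: 1
  ...
A maximum chain: v6 < v1
Number of elements in the longest chain: 2


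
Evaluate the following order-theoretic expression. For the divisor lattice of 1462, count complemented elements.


An element a is complemented if some b has a meet b = bottom, a join b = top.
a is complemented iff gcd(a, n/a)=1, i.e. a is a unitary divisor of 1462.
Complemented elements: 1, 2, 17, 34, 43, 86, ... (2 more)
Count: 8


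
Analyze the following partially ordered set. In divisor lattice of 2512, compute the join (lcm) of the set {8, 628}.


In a divisor lattice, join = lcm (least common multiple).
Compute lcm iteratively: start with first element, then lcm(current, next).
Elements: [8, 628]
lcm(8,628) = 1256
Final lcm = 1256


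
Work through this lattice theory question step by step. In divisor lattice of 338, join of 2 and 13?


In a divisor lattice, join = lcm (least common multiple).
gcd(2,13) = 1
lcm(2,13) = 2*13/gcd = 26/1 = 26


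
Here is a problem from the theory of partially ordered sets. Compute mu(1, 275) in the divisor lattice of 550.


In a divisor lattice, mu(a,b) = mu(b/a) where mu is the classical Mobius function.
b/a = 275/1 = 275
Prime factorization of 275: primes [5, 11]
275 is not squarefree, so mu(275) = 0


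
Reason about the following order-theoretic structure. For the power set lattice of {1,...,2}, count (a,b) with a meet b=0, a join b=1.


Complement pair (a,b): a meet b = bottom, a join b = top.
Here: A intersect B = {} and A union B = {1,...,2}.
Pairs found: ({},{1,2}), ({1},{2}), ({2},{1}), ({1,2},{})
Total ordered pairs: 4


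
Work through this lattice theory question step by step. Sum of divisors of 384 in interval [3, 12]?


Interval [3,12] in divisors of 384: [3, 6, 12]
Sum = 21


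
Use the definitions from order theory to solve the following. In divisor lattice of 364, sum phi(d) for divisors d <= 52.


Divisors of 364 up to 52: [1, 2, 4, 7, 13, 14, 26, 28, 52]
phi values: [1, 1, 2, 6, 12, 6, 12, 12, 24]
Sum = 76


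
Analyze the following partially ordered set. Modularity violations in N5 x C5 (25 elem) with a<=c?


Modular law: if a <= c then a v (b ^ c) = (a v b) ^ c.
Check all triples (a,b,c) with a <= c among 25 elements.
  e.g. a=(a,0), b=(c,0), c=(b,0): lhs=(a,0) != rhs=(b,0)
  e.g. a=(a,0), b=(c,1), c=(b,0): lhs=(a,0) != rhs=(b,0)
Total violating triples: 75


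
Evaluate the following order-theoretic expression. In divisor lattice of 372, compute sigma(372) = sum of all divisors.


sigma(n) = sum of divisors.
Divisors of 372: [1, 2, 3, 4, 6, 12, 31, 62, 93, 124, 186, 372]
Sum = 896


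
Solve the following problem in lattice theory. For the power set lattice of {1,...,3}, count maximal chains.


A maximal chain goes from the minimum element to a maximal element via cover relations.
Counting all min-to-max paths in the cover graph.
Total maximal chains: 6


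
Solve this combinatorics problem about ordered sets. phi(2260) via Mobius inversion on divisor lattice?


phi(n) = n * prod_{p|n} (1 - 1/p).
Prime divisors of 2260: [2, 5, 113]
phi(2260) = 2260 * (1 - 1/2) * (1 - 1/5) * (1 - 1/113)
phi(2260) = 896


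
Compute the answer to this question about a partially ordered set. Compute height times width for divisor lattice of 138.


Height = length of longest chain minus 1; width = size of largest antichain.
A maximum chain: 1 | 23 | 69 | 138  (height 3).
A maximum antichain: {2, 3, 23}  (width 3).
Product = 3 * 3 = 9


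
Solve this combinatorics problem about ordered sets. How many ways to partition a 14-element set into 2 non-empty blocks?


S(n,k) = k*S(n-1,k) + S(n-1,k-1).
S(13,2) = 4095, S(13,1) = 1
S(14,2) = 2*4095 + 1 = 8190 + 1
S(14,2) = 8191


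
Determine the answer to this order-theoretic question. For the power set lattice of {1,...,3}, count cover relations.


A cover relation a -< b holds when a < b with no c strictly between.
Cover relations:
  {} -< {1}
  {} -< {2}
  {} -< {3}
  {1} -< {1,2}
  {1} -< {1,3}
  {2} -< {1,2}
  {2} -< {2,3}
  {3} -< {1,3}
  ...4 more
Total: 12


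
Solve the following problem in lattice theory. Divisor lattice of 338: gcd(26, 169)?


Meet=gcd.
gcd(26,169)=13


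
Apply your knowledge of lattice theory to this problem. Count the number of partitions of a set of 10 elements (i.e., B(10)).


B(n) = number of set partitions of an n-element set.
B(n) satisfies the recurrence: B(n+1) = sum_k C(n,k)*B(k).
B(10) = 115975


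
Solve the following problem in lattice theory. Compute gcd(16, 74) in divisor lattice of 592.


In a divisor lattice, meet = gcd (greatest common divisor).
By Euclidean algorithm or factoring: gcd(16,74) = 2


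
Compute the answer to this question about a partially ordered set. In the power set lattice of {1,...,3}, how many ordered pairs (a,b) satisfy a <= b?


The order relation is {(a,b) : a <= b}, reflexive so it includes (a,a).
Examples: ({},{}), ({},{1,2}), ({},{1,2,3}), ({},{1,3}), ({},{1}), ...
Total ordered pairs: 27


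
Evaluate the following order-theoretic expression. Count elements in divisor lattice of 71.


Divisors of 71: [1, 71]
Count: 2


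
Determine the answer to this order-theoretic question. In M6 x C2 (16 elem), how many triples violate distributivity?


Distributive law: a ^ (b v c) = (a ^ b) v (a ^ c).
Check all 16^3 = 4096 ordered triples (a,b,c).
  e.g. a=(a1,0), b=(a2,0), c=(a3,0): lhs=(a1,0) != rhs=(0,0)
  e.g. a=(a1,0), b=(a2,0), c=(a3,1): lhs=(a1,0) != rhs=(0,0)
Total violating triples: 960


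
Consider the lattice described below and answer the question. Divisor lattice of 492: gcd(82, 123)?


Meet=gcd.
gcd(82,123)=41


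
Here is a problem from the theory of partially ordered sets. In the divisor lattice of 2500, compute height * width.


Height = length of longest chain minus 1; width = size of largest antichain.
A maximum chain: 1 | 5 | 25 | 125 | 625 | 1250 | 2500  (height 6).
A maximum antichain: {4, 10, 25}  (width 3).
Product = 6 * 3 = 18


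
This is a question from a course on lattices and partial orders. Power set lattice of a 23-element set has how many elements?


Power set = 2^n.
2^23 = 8388608


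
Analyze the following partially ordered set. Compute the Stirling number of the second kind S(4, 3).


S(n,k) = k*S(n-1,k) + S(n-1,k-1).
S(3,3) = 1, S(3,2) = 3
S(4,3) = 3*1 + 3 = 3 + 3
S(4,3) = 6


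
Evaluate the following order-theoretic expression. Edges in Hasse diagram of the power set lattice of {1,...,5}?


A cover relation a -< b holds when a < b with no c strictly between.
Cover relations:
  {} -< {1}
  {} -< {2}
  {} -< {3}
  {} -< {4}
  {} -< {5}
  {1} -< {1,2}
  {1} -< {1,3}
  {1} -< {1,4}
  ...72 more
Total: 80


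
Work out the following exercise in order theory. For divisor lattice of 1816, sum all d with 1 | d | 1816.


Interval [1,1816] in divisors of 1816: [1, 2, 4, 8, 227, 454, 908, 1816]
Sum = 3420


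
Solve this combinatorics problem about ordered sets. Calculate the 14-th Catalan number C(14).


C(n) = C(2n, n) / (n+1).
C(28, 14) = 40116600
C(14) = 40116600 / 15 = 2674440


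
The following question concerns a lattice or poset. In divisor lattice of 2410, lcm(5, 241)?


Join=lcm.
gcd(5,241)=1
lcm=1205


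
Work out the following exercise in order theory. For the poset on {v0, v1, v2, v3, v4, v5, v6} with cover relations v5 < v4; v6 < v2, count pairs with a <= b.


The order relation is {(a,b) : a <= b}, reflexive so it includes (a,a).
Examples: (v0,v0), (v1,v1), (v2,v2), (v3,v3), (v4,v4), ...
Total ordered pairs: 9


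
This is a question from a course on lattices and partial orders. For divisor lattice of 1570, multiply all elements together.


Divisors of 1570: [1, 2, 5, 10, 157, 314, 785, 1570]
Product = n^(d(n)/2) = 1570^(8/2)
Product = 6075732010000


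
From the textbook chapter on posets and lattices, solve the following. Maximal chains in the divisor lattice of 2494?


A maximal chain goes from the minimum element to a maximal element via cover relations.
Counting all min-to-max paths in the cover graph.
Total maximal chains: 6


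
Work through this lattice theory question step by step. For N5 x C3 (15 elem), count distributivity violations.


Distributive law: a ^ (b v c) = (a ^ b) v (a ^ c).
Check all 15^3 = 3375 ordered triples (a,b,c).
  e.g. a=(b,0), b=(a,0), c=(c,0): lhs=(b,0) != rhs=(a,0)
  e.g. a=(b,0), b=(a,0), c=(c,1): lhs=(b,0) != rhs=(a,0)
Total violating triples: 54


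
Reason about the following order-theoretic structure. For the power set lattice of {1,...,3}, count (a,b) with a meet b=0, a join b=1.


Complement pair (a,b): a meet b = bottom, a join b = top.
Here: A intersect B = {} and A union B = {1,...,3}.
Pairs found: ({},{1,2,3}), ({1},{2,3}), ({2},{1,3}), ({3},{1,2}), ... (4 more)
Total ordered pairs: 8


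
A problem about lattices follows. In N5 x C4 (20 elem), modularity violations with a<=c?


Modular law: if a <= c then a v (b ^ c) = (a v b) ^ c.
Check all triples (a,b,c) with a <= c among 20 elements.
  e.g. a=(a,0), b=(c,0), c=(b,0): lhs=(a,0) != rhs=(b,0)
  e.g. a=(a,0), b=(c,1), c=(b,0): lhs=(a,0) != rhs=(b,0)
Total violating triples: 40


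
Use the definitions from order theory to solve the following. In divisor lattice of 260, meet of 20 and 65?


In a divisor lattice, meet = gcd (greatest common divisor).
By Euclidean algorithm or factoring: gcd(20,65) = 5


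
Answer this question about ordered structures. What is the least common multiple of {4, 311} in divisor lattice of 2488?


In a divisor lattice, join = lcm (least common multiple).
Compute lcm iteratively: start with first element, then lcm(current, next).
Elements: [4, 311]
lcm(4,311) = 1244
Final lcm = 1244


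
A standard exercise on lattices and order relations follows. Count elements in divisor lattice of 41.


Divisors of 41: [1, 41]
Count: 2


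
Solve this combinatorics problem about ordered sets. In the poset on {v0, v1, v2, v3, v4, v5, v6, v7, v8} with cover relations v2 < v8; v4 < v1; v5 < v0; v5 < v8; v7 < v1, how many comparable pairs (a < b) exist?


A comparable pair {a,b} has a < b or b < a in the order.
Count unordered pairs where one element is strictly below the other.
Examples: {v0,v5}, {v1,v4}, {v1,v7}, {v2,v8}, ...
Total comparable pairs: 5


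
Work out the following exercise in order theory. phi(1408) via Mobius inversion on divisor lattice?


phi(n) = n * prod_{p|n} (1 - 1/p).
Prime divisors of 1408: [2, 11]
phi(1408) = 1408 * (1 - 1/2) * (1 - 1/11)
phi(1408) = 640


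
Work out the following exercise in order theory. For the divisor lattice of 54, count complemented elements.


An element a is complemented if some b has a meet b = bottom, a join b = top.
a is complemented iff gcd(a, n/a)=1, i.e. a is a unitary divisor of 54.
Complemented elements: 1, 2, 27, 54
Count: 4


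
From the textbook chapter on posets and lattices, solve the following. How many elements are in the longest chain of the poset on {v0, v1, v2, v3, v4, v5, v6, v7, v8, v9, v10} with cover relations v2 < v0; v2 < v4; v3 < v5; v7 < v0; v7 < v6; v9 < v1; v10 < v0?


A chain is a totally ordered subset; we count the number of elements in a maximum chain.
Compute, for each element x, the size of the longest chain ending at x:
  v2: 1
  v3: 1
  v7: 1
  v8: 1
  v9: 1
  v10: 1
  ...
A maximum chain: v2 < v0
Number of elements in the longest chain: 2


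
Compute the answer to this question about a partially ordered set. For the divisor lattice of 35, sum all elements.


sigma(n) = sum of divisors.
Divisors of 35: [1, 5, 7, 35]
Sum = 48


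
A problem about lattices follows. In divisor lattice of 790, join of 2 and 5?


In a divisor lattice, join = lcm (least common multiple).
gcd(2,5) = 1
lcm(2,5) = 2*5/gcd = 10/1 = 10
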